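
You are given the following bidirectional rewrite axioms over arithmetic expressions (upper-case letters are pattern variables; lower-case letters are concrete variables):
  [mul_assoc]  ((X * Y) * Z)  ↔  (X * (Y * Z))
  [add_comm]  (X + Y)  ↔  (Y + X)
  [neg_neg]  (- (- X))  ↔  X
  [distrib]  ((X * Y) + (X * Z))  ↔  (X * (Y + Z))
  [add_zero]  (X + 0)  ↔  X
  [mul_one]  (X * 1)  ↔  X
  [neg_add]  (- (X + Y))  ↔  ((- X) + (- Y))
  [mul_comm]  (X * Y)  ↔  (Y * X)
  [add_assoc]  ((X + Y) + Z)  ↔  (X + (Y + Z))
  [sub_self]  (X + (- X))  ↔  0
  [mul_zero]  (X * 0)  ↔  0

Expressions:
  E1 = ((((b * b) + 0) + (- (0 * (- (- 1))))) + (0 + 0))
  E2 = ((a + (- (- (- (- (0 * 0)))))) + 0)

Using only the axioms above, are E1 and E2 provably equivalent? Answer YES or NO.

All listed rules preserve value, hence provable equivalence implies equal values everywhere; look for a separating assignment.
a=0, b=1 gives E1 ↦ 1, E2 ↦ 0; values differ ⇒ not provably equivalent.

NO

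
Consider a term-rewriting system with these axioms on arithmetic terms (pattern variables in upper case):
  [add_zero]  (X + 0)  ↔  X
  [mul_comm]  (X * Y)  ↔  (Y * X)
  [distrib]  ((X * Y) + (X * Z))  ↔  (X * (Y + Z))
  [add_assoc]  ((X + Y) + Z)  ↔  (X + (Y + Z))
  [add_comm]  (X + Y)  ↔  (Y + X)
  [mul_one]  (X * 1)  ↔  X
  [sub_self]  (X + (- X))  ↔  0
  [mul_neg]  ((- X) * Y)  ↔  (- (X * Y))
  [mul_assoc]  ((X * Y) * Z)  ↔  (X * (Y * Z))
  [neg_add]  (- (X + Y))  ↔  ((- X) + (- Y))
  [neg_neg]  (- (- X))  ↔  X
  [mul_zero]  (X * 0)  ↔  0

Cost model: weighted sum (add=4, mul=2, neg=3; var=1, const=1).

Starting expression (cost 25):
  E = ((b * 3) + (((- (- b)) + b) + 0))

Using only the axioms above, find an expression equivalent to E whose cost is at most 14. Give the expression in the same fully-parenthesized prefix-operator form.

step 1: neg_neg (→) rewrites (- (- b)) into b, now ((b * 3) + ((b + b) + 0))
step 2: add_comm (→) rewrites ((b * 3) + ((b + b) + 0)) into (((b + b) + 0) + (b * 3))
step 3: add_zero (→) rewrites ((b + b) + 0) into (b + b), reaching cost 14 (bound 14)

((b + b) + (b * 3))   [cost 14]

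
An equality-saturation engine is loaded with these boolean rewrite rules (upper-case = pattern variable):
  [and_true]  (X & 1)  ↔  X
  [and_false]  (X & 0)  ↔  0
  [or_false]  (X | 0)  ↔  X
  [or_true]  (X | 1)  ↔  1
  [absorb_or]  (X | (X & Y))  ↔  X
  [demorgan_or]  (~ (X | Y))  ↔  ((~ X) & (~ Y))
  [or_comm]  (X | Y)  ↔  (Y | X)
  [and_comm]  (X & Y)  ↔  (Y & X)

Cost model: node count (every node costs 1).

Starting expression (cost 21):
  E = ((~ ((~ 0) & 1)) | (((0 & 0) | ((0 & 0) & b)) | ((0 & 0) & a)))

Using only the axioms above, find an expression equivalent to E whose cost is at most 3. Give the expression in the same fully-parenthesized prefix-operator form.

(~ (~ 0))   [cost 3]

1. [absorb_or →] ((0 & 0) | ((0 & 0) & b))  →  (0 & 0);  E = ((~ ((~ 0) & 1)) | ((0 & 0) | ((0 & 0) & a)))
2. [absorb_or →] ((0 & 0) | ((0 & 0) & a))  →  (0 & 0);  E = ((~ ((~ 0) & 1)) | (0 & 0))
3. [and_true →] ((~ 0) & 1)  →  (~ 0);  E = ((~ (~ 0)) | (0 & 0))
4. [and_false →] (0 & 0)  →  0;  E = ((~ (~ 0)) | 0)
5. [or_false →] ((~ (~ 0)) | 0)  →  (~ (~ 0));  cost 3 ≤ 3, done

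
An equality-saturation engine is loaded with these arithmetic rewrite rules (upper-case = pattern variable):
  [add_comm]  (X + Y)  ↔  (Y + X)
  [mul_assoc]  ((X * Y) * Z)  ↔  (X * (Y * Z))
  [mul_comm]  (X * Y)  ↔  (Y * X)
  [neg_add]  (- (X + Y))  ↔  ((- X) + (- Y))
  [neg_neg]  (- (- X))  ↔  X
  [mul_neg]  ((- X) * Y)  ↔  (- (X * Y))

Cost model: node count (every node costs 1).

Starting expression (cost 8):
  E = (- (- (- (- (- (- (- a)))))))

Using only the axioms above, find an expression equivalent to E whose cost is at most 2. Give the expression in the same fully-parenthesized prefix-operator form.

step 1: neg_neg (→) rewrites (- (- (- (- a)))) into (- (- a)), now (- (- (- (- (- a)))))
step 2: neg_neg (→) rewrites (- (- (- (- a)))) into (- (- a)), now (- (- (- a)))
step 3: neg_neg (→) rewrites (- (- (- a))) into (- a), reaching cost 2 (bound 2)

(- a)   [cost 2]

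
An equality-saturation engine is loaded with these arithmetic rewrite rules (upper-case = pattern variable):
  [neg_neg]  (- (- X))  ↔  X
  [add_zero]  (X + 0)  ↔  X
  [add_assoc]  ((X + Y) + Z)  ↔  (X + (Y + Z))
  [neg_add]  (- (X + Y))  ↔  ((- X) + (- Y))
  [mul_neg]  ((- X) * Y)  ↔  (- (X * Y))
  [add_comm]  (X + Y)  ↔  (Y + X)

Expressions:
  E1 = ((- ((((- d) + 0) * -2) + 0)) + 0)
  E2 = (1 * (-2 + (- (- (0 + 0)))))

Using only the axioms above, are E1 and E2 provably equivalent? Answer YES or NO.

All listed rules preserve value, hence provable equivalence implies equal values everywhere; look for a separating assignment.
d=0 gives E1 ↦ 0, E2 ↦ -2; values differ ⇒ not provably equivalent.

NO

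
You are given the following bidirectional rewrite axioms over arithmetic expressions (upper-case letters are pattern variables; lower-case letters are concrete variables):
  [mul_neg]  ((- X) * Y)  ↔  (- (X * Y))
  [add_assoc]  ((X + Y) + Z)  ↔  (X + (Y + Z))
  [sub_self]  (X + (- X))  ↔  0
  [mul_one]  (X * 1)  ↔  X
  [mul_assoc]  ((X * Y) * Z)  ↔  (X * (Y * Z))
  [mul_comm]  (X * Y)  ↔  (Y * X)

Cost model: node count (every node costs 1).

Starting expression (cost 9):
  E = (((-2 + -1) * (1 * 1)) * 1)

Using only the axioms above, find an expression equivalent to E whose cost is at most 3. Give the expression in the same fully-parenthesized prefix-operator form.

1. [mul_one →] (1 * 1)  →  1;  E = (((-2 + -1) * 1) * 1)
2. [mul_one →] ((-2 + -1) * 1)  →  (-2 + -1);  E = ((-2 + -1) * 1)
3. [mul_one →] ((-2 + -1) * 1)  →  (-2 + -1);  cost 3 ≤ 3, done

(-2 + -1)   [cost 3]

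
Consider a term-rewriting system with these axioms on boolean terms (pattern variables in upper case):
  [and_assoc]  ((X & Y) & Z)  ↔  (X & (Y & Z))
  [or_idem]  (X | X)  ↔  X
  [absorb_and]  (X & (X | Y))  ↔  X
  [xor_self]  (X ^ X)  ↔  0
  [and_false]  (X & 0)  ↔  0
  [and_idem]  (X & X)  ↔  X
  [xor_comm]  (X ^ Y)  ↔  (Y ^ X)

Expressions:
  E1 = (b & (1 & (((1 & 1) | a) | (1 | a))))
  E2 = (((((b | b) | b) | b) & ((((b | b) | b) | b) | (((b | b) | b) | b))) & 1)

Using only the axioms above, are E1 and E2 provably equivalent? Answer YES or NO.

(1) (1 & 1)  =[and_idem →]=  1    ⊢ (b & (1 & ((1 | a) | (1 | a))))
(2) ((1 | a) | (1 | a))  =[or_idem →]=  (1 | a)    ⊢ (b & (1 & (1 | a)))
(3) (1 & (1 | a))  =[absorb_and →]=  1    ⊢ (b & 1)
(4) b  =[or_idem ←]=  (b | b)    ⊢ ((b | b) & 1)
(5) b  =[or_idem ←]=  (b | b)    ⊢ (((b | b) | b) & 1)
(6) b  =[or_idem ←]=  (b | b)    ⊢ ((((b | b) | b) | b) & 1)
(7) (((b | b) | b) | b)  =[and_idem ←]=  ((((b | b) | b) | b) & (((b | b) | b) | b))    ⊢ (((((b | b) | b) | b) & (((b | b) | b) | b)) & 1)
(8) (((b | b) | b) | b)  =[or_idem ←]=  ((((b | b) | b) | b) | (((b | b) | b) | b))    ⊢ E2

YES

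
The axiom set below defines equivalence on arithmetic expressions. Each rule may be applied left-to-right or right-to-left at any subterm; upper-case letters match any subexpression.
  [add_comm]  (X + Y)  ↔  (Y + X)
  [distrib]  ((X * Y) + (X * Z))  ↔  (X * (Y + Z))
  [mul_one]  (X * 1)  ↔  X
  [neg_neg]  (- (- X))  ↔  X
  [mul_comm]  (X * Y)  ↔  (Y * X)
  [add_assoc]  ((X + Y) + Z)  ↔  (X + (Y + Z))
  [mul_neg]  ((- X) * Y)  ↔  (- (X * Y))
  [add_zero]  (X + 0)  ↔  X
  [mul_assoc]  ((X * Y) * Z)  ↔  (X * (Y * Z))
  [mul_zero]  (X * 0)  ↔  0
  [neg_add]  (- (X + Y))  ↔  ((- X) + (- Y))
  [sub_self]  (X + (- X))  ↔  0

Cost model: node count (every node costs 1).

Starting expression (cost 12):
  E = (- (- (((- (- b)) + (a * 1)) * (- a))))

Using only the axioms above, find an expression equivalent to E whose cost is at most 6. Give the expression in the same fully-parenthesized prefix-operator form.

1. [neg_neg →] (- (- (((- (- b)) + (a * 1)) * (- a))))  →  (((- (- b)) + (a * 1)) * (- a))
2. [mul_one →] (a * 1)  →  a;  E = (((- (- b)) + a) * (- a))
3. [neg_neg →] (- (- b))  →  b;  cost 6 ≤ 6, done

((b + a) * (- a))   [cost 6]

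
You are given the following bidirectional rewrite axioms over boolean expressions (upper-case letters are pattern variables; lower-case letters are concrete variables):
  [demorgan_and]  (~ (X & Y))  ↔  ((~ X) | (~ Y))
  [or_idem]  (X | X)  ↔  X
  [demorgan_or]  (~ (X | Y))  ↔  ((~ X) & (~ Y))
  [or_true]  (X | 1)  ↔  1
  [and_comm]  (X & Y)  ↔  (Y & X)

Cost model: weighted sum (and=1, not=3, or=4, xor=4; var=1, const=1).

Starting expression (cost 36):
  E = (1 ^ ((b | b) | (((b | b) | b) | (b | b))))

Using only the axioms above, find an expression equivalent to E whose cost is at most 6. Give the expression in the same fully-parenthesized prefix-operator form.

(1 ^ b)   [cost 6]

(1) (b | b)  =[or_idem →]=  b    ⊢ (1 ^ ((b | b) | ((b | b) | (b | b))))
(2) ((b | b) | (b | b))  =[or_idem →]=  (b | b)    ⊢ (1 ^ ((b | b) | (b | b)))
(3) ((b | b) | (b | b))  =[or_idem →]=  (b | b)    ⊢ (1 ^ (b | b))
(4) (b | b)  =[or_idem →]=  b    ⊢ cost 6, within 6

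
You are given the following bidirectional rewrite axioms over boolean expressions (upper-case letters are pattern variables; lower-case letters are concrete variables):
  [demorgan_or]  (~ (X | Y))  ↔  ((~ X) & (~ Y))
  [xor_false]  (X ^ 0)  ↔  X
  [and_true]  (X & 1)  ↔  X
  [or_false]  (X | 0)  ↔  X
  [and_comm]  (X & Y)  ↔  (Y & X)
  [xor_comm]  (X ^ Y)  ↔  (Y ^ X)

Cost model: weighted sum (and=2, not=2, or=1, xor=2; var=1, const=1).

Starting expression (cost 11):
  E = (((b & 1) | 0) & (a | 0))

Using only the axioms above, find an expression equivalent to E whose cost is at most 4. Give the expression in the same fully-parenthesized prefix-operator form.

(a & b)   [cost 4]

step 1: and_true (→) rewrites (b & 1) into b, now ((b | 0) & (a | 0))
step 2: and_comm (→) rewrites ((b | 0) & (a | 0)) into ((a | 0) & (b | 0))
step 3: or_false (→) rewrites (b | 0) into b, now ((a | 0) & b)
step 4: or_false (→) rewrites (a | 0) into a, reaching cost 4 (bound 4)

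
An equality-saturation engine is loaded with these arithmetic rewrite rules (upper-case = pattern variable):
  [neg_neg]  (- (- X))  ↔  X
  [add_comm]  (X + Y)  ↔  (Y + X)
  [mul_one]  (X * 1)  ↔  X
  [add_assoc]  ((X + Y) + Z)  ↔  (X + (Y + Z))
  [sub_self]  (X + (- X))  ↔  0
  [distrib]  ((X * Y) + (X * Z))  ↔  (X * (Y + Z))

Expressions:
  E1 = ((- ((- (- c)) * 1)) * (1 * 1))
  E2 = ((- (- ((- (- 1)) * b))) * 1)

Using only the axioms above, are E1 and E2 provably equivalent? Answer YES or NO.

NO

Every axiom is a valid identity, so a rewrite proof would force E1 and E2 to agree under every assignment.
At b=0, c=1: E1 = -1 but E2 = 0; they differ, so no derivation exists.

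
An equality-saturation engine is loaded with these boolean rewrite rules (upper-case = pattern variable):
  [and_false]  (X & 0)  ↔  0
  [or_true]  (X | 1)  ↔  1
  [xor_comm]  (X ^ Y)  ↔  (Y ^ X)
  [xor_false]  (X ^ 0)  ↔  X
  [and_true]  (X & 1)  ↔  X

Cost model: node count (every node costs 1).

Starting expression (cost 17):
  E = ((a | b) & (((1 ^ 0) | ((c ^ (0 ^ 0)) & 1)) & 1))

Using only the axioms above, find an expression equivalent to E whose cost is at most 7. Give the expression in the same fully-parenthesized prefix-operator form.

((a | b) & (1 | c))   [cost 7]

1. [and_true →] (((1 ^ 0) | ((c ^ (0 ^ 0)) & 1)) & 1)  →  ((1 ^ 0) | ((c ^ (0 ^ 0)) & 1));  E = ((a | b) & ((1 ^ 0) | ((c ^ (0 ^ 0)) & 1)))
2. [xor_false →] (0 ^ 0)  →  0;  E = ((a | b) & ((1 ^ 0) | ((c ^ 0) & 1)))
3. [xor_false →] (c ^ 0)  →  c;  E = ((a | b) & ((1 ^ 0) | (c & 1)))
4. [and_true →] (c & 1)  →  c;  E = ((a | b) & ((1 ^ 0) | c))
5. [xor_false →] (1 ^ 0)  →  1;  cost 7 ≤ 7, done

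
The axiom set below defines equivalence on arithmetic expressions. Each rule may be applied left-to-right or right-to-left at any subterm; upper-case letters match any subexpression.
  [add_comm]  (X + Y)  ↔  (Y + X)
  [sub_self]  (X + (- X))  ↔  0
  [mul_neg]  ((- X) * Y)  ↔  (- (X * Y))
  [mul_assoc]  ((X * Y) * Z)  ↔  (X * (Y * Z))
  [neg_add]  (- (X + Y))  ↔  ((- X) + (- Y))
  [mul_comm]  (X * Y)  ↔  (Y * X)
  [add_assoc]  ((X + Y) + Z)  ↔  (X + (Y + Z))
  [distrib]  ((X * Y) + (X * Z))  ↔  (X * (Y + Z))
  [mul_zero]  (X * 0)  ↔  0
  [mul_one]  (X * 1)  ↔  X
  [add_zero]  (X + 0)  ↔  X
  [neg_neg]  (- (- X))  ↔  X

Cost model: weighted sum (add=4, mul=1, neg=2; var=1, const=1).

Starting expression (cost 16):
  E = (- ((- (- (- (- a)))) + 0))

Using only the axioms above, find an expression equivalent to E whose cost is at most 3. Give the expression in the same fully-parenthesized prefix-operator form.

step 1: add_zero (→) rewrites ((- (- (- (- a)))) + 0) into (- (- (- (- a)))), now (- (- (- (- (- a)))))
step 2: neg_neg (→) rewrites (- (- (- (- a)))) into (- (- a)), now (- (- (- a)))
step 3: neg_neg (→) rewrites (- (- a)) into a, reaching cost 3 (bound 3)

(- a)   [cost 3]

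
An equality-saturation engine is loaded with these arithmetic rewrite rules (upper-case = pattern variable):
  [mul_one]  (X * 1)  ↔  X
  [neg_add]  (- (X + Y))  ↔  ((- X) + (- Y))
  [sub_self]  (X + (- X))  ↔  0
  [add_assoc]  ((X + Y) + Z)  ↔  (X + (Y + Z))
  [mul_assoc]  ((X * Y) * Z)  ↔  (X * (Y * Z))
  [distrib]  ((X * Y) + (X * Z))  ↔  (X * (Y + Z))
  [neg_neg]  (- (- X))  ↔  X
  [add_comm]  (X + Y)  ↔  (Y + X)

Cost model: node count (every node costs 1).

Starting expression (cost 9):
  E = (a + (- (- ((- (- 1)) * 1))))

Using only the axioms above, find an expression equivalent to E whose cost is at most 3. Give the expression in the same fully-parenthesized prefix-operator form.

(1) (- (- ((- (- 1)) * 1)))  =[neg_neg →]=  ((- (- 1)) * 1)    ⊢ (a + ((- (- 1)) * 1))
(2) ((- (- 1)) * 1)  =[mul_one →]=  (- (- 1))    ⊢ (a + (- (- 1)))
(3) (- (- 1))  =[neg_neg →]=  1    ⊢ cost 3, within 3

(a + 1)   [cost 3]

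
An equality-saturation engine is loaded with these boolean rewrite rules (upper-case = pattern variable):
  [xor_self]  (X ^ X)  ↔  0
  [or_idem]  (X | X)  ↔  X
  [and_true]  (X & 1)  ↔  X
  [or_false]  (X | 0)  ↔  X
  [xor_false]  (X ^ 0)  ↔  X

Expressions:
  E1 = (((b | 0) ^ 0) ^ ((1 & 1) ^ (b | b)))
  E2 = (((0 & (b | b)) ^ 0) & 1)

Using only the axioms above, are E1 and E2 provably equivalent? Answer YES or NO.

All listed rules preserve value, hence provable equivalence implies equal values everywhere; look for a separating assignment.
b=0 gives E1 ↦ 1, E2 ↦ 0; values differ ⇒ not provably equivalent.

NO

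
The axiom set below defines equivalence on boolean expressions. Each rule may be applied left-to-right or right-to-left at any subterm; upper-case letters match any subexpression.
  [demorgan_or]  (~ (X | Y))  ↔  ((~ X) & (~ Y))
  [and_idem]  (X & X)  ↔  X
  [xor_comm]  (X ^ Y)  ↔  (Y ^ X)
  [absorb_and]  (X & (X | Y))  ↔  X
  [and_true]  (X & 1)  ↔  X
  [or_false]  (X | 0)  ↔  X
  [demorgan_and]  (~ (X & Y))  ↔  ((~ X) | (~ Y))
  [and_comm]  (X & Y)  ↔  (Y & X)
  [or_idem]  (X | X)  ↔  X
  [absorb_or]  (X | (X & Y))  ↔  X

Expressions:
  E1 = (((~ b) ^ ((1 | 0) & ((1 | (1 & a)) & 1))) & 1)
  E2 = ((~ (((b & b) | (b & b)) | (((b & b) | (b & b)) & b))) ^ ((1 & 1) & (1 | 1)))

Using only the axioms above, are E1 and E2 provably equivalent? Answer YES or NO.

YES

step 1: absorb_or (→) rewrites (1 | (1 & a)) into 1, now (((~ b) ^ ((1 | 0) & (1 & 1))) & 1)
step 2: and_true (→) rewrites (((~ b) ^ ((1 | 0) & (1 & 1))) & 1) into ((~ b) ^ ((1 | 0) & (1 & 1)))
step 3: or_false (→) rewrites (1 | 0) into 1, now ((~ b) ^ (1 & (1 & 1)))
step 4: and_true (→) rewrites (1 & 1) into 1, now ((~ b) ^ (1 & 1))
step 5: and_idem (←) rewrites b into (b & b), now ((~ (b & b)) ^ (1 & 1))
step 6: and_idem (←) rewrites 1 into (1 & 1), now ((~ (b & b)) ^ ((1 & 1) & 1))
step 7: or_idem (←) rewrites (b & b) into ((b & b) | (b & b)), now ((~ ((b & b) | (b & b))) ^ ((1 & 1) & 1))
step 8: or_idem (←) rewrites 1 into (1 | 1), now ((~ ((b & b) | (b & b))) ^ ((1 & 1) & (1 | 1)))
step 9: absorb_or (←) rewrites ((b & b) | (b & b)) into (((b & b) | (b & b)) | (((b & b) | (b & b)) & b)), which is E2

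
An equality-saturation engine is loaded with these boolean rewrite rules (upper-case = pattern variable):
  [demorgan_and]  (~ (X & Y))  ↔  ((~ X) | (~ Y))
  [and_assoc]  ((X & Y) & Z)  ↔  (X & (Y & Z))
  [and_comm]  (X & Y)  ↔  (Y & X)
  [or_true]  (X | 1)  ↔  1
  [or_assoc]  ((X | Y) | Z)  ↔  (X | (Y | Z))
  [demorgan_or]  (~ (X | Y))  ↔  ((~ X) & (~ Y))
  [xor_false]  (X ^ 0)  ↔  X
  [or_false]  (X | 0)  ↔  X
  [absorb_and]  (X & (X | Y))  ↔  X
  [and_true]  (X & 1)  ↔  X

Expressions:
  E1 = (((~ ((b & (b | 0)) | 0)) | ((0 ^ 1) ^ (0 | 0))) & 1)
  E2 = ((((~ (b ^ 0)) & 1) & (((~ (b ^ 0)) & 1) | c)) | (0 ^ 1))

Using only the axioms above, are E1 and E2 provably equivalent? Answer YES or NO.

YES

1. [absorb_and →] (b & (b | 0))  →  b;  E1 = (((~ (b | 0)) | ((0 ^ 1) ^ (0 | 0))) & 1)
2. [or_false →] (b | 0)  →  b;  E1 = (((~ b) | ((0 ^ 1) ^ (0 | 0))) & 1)
3. [or_false →] (0 | 0)  →  0;  E1 = (((~ b) | ((0 ^ 1) ^ 0)) & 1)
4. [and_true →] (((~ b) | ((0 ^ 1) ^ 0)) & 1)  →  ((~ b) | ((0 ^ 1) ^ 0))
5. [xor_false →] ((0 ^ 1) ^ 0)  →  (0 ^ 1);  E1 = ((~ b) | (0 ^ 1))
6. [and_true ←] (~ b)  →  ((~ b) & 1);  E1 = (((~ b) & 1) | (0 ^ 1))
7. [xor_false ←] b  →  (b ^ 0);  E1 = (((~ (b ^ 0)) & 1) | (0 ^ 1))
8. [absorb_and ←] ((~ (b ^ 0)) & 1)  →  (((~ (b ^ 0)) & 1) & (((~ (b ^ 0)) & 1) | c));  this is E2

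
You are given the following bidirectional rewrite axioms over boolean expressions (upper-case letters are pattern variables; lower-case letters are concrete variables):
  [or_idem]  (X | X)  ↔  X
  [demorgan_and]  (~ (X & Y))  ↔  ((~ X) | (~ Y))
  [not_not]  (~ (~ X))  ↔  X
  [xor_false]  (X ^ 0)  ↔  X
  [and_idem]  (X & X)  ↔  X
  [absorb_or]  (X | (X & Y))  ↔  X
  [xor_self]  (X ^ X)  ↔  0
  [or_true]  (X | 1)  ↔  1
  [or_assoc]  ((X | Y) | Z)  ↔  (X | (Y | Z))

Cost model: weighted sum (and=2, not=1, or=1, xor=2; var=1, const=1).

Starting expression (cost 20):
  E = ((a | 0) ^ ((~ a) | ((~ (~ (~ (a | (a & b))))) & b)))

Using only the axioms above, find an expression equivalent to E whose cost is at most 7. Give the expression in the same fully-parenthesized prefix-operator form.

1. [absorb_or →] (a | (a & b))  →  a;  E = ((a | 0) ^ ((~ a) | ((~ (~ (~ a))) & b)))
2. [not_not →] (~ (~ a))  →  a;  E = ((a | 0) ^ ((~ a) | ((~ a) & b)))
3. [absorb_or →] ((~ a) | ((~ a) & b))  →  (~ a);  cost 7 ≤ 7, done

((a | 0) ^ (~ a))   [cost 7]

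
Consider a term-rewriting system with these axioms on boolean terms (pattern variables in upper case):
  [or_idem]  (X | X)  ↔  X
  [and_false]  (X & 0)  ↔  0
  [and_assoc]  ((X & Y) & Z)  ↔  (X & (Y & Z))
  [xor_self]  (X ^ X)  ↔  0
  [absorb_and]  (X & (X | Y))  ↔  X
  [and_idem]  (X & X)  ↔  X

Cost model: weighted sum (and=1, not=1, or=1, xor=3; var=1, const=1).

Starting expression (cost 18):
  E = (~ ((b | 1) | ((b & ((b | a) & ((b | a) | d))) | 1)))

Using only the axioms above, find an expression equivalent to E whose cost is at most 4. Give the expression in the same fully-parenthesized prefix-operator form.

(~ (b | 1))   [cost 4]

(1) ((b | a) & ((b | a) | d))  =[absorb_and →]=  (b | a)    ⊢ (~ ((b | 1) | ((b & (b | a)) | 1)))
(2) (b & (b | a))  =[absorb_and →]=  b    ⊢ (~ ((b | 1) | (b | 1)))
(3) ((b | 1) | (b | 1))  =[or_idem →]=  (b | 1)    ⊢ cost 4, within 4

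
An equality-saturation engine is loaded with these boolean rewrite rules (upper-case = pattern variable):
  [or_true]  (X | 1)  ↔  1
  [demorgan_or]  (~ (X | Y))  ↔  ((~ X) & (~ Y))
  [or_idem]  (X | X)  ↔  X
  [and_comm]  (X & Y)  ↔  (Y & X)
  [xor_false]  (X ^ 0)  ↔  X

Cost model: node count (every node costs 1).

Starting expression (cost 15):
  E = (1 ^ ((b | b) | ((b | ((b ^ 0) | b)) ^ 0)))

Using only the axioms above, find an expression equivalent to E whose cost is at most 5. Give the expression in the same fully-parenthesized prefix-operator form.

(1 ^ (b | b))   [cost 5]

1. [xor_false →] (b ^ 0)  →  b;  E = (1 ^ ((b | b) | ((b | (b | b)) ^ 0)))
2. [xor_false →] ((b | (b | b)) ^ 0)  →  (b | (b | b));  E = (1 ^ ((b | b) | (b | (b | b))))
3. [or_idem →] (b | b)  →  b;  E = (1 ^ ((b | b) | (b | b)))
4. [or_idem →] ((b | b) | (b | b))  →  (b | b);  cost 5 ≤ 5, done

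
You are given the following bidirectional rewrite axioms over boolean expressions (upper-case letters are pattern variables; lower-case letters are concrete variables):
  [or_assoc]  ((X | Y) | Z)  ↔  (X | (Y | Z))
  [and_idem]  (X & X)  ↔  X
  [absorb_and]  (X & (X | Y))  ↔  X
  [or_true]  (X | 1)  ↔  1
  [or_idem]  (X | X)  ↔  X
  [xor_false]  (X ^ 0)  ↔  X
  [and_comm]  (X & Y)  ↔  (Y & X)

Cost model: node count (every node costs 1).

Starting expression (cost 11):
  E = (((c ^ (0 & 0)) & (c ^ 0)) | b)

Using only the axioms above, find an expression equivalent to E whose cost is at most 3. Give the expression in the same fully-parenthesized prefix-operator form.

(c | b)   [cost 3]

step 1: and_idem (→) rewrites (0 & 0) into 0, now (((c ^ 0) & (c ^ 0)) | b)
step 2: and_idem (→) rewrites ((c ^ 0) & (c ^ 0)) into (c ^ 0), now ((c ^ 0) | b)
step 3: xor_false (→) rewrites (c ^ 0) into c, reaching cost 3 (bound 3)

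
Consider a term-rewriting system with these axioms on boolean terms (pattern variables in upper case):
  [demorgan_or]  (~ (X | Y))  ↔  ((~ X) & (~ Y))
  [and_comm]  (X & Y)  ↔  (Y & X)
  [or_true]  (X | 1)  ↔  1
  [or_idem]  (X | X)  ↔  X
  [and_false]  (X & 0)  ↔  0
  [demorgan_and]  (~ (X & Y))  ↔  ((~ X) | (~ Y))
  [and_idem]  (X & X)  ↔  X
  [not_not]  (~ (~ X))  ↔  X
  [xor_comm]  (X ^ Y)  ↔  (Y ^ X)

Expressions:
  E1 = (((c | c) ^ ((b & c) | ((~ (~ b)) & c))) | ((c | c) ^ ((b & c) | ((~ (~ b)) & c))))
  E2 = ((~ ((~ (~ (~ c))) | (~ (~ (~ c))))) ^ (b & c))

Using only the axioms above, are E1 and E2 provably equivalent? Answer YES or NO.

YES

(1) (((c | c) ^ ((b & c) | ((~ (~ b)) & c))) | ((c | c) ^ ((b & c) | ((~ (~ b)) & c))))  =[or_idem →]=  ((c | c) ^ ((b & c) | ((~ (~ b)) & c)))
(2) (c | c)  =[or_idem →]=  c    ⊢ (c ^ ((b & c) | ((~ (~ b)) & c)))
(3) (~ (~ b))  =[not_not →]=  b    ⊢ (c ^ ((b & c) | (b & c)))
(4) ((b & c) | (b & c))  =[or_idem →]=  (b & c)    ⊢ (c ^ (b & c))
(5) c  =[not_not ←]=  (~ (~ c))    ⊢ ((~ (~ c)) ^ (b & c))
(6) c  =[not_not ←]=  (~ (~ c))    ⊢ ((~ (~ (~ (~ c)))) ^ (b & c))
(7) (~ (~ (~ c)))  =[or_idem ←]=  ((~ (~ (~ c))) | (~ (~ (~ c))))    ⊢ E2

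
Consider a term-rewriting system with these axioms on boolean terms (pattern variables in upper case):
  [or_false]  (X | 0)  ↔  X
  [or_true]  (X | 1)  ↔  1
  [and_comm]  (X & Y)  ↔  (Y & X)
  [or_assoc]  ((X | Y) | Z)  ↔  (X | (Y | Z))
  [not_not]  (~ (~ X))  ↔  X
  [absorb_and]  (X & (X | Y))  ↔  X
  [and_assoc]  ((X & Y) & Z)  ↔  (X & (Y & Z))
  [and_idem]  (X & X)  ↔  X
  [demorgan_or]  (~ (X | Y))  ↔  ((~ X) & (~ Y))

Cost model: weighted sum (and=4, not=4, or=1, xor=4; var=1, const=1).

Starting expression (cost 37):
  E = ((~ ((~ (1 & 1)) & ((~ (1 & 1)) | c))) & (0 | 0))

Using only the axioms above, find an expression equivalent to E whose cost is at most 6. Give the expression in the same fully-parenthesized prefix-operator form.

(1 & 0)   [cost 6]

1. [absorb_and →] ((~ (1 & 1)) & ((~ (1 & 1)) | c))  →  (~ (1 & 1));  E = ((~ (~ (1 & 1))) & (0 | 0))
2. [not_not →] (~ (~ (1 & 1)))  →  (1 & 1);  E = ((1 & 1) & (0 | 0))
3. [or_false →] (0 | 0)  →  0;  E = ((1 & 1) & 0)
4. [and_idem →] (1 & 1)  →  1;  cost 6 ≤ 6, done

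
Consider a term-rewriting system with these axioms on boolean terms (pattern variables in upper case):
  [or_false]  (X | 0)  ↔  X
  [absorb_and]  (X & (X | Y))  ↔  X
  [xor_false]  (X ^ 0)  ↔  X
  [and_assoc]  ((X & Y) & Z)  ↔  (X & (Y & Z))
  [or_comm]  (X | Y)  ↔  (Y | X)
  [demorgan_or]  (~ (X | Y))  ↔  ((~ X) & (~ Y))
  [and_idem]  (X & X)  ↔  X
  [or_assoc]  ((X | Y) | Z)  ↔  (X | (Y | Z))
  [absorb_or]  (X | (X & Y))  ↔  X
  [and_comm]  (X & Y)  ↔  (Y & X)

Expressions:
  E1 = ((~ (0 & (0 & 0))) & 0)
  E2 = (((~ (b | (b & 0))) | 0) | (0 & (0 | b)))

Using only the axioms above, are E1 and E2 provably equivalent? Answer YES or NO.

Every axiom is a valid identity, so a rewrite proof would force E1 and E2 to agree under every assignment.
At b=0: E1 = 0 but E2 = 1; they differ, so no derivation exists.

NO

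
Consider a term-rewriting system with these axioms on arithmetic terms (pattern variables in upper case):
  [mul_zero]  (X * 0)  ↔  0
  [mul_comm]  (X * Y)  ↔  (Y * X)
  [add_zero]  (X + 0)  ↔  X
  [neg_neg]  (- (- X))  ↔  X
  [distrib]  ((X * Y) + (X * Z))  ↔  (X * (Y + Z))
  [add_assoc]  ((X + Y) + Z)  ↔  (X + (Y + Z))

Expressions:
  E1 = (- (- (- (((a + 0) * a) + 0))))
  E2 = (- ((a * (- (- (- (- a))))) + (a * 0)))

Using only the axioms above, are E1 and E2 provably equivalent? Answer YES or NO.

1. [add_zero →] (((a + 0) * a) + 0)  →  ((a + 0) * a);  E1 = (- (- (- ((a + 0) * a))))
2. [neg_neg →] (- (- ((a + 0) * a)))  →  ((a + 0) * a);  E1 = (- ((a + 0) * a))
3. [add_zero →] (a + 0)  →  a;  E1 = (- (a * a))
4. [add_zero ←] a  →  (a + 0);  E1 = (- (a * (a + 0)))
5. [neg_neg ←] a  →  (- (- a));  E1 = (- (a * ((- (- a)) + 0)))
6. [distrib ←] (a * ((- (- a)) + 0))  →  ((a * (- (- a))) + (a * 0));  E1 = (- ((a * (- (- a))) + (a * 0)))
7. [neg_neg ←] (- a)  →  (- (- (- a)));  this is E2

YES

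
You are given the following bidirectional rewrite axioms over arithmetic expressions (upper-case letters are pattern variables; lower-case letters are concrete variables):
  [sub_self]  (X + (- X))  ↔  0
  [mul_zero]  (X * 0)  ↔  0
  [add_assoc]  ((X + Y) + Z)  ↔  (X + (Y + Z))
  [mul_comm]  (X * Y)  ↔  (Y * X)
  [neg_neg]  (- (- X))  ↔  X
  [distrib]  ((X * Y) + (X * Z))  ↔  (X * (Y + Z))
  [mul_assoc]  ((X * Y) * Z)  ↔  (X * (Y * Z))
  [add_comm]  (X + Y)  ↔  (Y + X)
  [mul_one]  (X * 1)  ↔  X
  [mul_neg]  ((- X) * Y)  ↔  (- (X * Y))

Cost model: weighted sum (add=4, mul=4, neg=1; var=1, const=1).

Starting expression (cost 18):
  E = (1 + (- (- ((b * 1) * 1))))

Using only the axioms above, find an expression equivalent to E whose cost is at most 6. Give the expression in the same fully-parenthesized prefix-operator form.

(1 + b)   [cost 6]

(1) (b * 1)  =[mul_one →]=  b    ⊢ (1 + (- (- (b * 1))))
(2) (- (- (b * 1)))  =[neg_neg →]=  (b * 1)    ⊢ (1 + (b * 1))
(3) (b * 1)  =[mul_one →]=  b    ⊢ cost 6, within 6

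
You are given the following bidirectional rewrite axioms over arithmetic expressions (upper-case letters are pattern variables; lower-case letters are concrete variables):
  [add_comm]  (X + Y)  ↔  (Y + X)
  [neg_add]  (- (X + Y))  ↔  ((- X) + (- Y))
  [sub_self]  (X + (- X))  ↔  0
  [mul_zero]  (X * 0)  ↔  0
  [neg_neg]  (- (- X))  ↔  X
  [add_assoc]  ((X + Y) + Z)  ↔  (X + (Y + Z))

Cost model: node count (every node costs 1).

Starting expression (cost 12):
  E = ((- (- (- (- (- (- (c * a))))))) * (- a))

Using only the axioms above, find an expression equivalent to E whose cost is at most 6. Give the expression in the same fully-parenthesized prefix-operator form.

step 1: neg_neg (→) rewrites (- (- (c * a))) into (c * a), now ((- (- (- (- (c * a))))) * (- a))
step 2: neg_neg (→) rewrites (- (- (- (c * a)))) into (- (c * a)), now ((- (- (c * a))) * (- a))
step 3: neg_neg (→) rewrites (- (- (c * a))) into (c * a), reaching cost 6 (bound 6)

((c * a) * (- a))   [cost 6]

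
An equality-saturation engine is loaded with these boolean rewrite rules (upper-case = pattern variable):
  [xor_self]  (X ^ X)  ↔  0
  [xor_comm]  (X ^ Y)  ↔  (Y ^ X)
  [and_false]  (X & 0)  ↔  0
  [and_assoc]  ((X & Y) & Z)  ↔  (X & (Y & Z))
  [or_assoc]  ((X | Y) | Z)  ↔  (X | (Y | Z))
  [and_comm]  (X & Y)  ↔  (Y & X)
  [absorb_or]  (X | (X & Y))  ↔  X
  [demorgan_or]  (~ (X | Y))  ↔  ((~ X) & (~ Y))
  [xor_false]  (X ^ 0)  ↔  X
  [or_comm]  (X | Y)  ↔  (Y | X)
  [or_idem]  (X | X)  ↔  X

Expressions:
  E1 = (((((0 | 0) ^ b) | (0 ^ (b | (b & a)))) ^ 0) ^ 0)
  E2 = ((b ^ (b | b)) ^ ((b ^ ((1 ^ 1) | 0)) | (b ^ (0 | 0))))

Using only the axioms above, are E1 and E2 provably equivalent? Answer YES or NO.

1. [xor_false →] ((((0 | 0) ^ b) | (0 ^ (b | (b & a)))) ^ 0)  →  (((0 | 0) ^ b) | (0 ^ (b | (b & a))));  E1 = ((((0 | 0) ^ b) | (0 ^ (b | (b & a)))) ^ 0)
2. [or_idem →] (0 | 0)  →  0;  E1 = (((0 ^ b) | (0 ^ (b | (b & a)))) ^ 0)
3. [absorb_or →] (b | (b & a))  →  b;  E1 = (((0 ^ b) | (0 ^ b)) ^ 0)
4. [or_idem →] ((0 ^ b) | (0 ^ b))  →  (0 ^ b);  E1 = ((0 ^ b) ^ 0)
5. [xor_false →] ((0 ^ b) ^ 0)  →  (0 ^ b)
6. [xor_self ←] 0  →  (b ^ b);  E1 = ((b ^ b) ^ b)
7. [xor_false ←] b  →  (b ^ 0);  E1 = ((b ^ b) ^ (b ^ 0))
8. [or_idem ←] b  →  (b | b);  E1 = ((b ^ (b | b)) ^ (b ^ 0))
9. [or_idem ←] 0  →  (0 | 0);  E1 = ((b ^ (b | b)) ^ (b ^ (0 | 0)))
10. [or_idem ←] (b ^ (0 | 0))  →  ((b ^ (0 | 0)) | (b ^ (0 | 0)));  E1 = ((b ^ (b | b)) ^ ((b ^ (0 | 0)) | (b ^ (0 | 0))))
11. [xor_self ←] 0  →  (1 ^ 1);  this is E2

YES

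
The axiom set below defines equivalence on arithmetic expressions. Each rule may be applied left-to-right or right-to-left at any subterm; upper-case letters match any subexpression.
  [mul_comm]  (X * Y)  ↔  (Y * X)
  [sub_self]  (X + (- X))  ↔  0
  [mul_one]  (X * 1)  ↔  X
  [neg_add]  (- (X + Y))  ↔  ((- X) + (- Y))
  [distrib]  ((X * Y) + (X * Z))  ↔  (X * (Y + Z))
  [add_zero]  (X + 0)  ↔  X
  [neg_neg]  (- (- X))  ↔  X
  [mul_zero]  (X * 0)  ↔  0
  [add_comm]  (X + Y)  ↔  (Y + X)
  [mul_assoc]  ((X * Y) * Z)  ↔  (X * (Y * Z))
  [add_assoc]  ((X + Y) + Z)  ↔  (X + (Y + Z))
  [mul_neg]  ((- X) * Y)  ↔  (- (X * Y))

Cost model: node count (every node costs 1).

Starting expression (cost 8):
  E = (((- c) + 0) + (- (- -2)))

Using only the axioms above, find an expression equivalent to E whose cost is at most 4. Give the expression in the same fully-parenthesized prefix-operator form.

(-2 + (- c))   [cost 4]

(1) (- (- -2))  =[neg_neg →]=  -2    ⊢ (((- c) + 0) + -2)
(2) (((- c) + 0) + -2)  =[add_comm →]=  (-2 + ((- c) + 0))
(3) ((- c) + 0)  =[add_zero →]=  (- c)    ⊢ cost 4, within 4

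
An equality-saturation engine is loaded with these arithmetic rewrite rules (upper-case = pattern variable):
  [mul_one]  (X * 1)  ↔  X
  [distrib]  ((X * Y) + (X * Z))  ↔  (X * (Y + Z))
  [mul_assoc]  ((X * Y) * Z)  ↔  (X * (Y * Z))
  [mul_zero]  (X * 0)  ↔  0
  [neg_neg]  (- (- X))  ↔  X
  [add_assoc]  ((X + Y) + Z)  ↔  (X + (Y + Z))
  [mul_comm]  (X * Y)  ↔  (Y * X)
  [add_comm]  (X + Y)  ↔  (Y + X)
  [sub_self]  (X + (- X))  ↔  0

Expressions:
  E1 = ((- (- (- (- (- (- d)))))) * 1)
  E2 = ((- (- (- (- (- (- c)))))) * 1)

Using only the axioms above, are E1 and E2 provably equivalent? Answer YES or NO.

All listed rules preserve value, hence provable equivalence implies equal values everywhere; look for a separating assignment.
c=0, d=1 gives E1 ↦ 1, E2 ↦ 0; values differ ⇒ not provably equivalent.

NO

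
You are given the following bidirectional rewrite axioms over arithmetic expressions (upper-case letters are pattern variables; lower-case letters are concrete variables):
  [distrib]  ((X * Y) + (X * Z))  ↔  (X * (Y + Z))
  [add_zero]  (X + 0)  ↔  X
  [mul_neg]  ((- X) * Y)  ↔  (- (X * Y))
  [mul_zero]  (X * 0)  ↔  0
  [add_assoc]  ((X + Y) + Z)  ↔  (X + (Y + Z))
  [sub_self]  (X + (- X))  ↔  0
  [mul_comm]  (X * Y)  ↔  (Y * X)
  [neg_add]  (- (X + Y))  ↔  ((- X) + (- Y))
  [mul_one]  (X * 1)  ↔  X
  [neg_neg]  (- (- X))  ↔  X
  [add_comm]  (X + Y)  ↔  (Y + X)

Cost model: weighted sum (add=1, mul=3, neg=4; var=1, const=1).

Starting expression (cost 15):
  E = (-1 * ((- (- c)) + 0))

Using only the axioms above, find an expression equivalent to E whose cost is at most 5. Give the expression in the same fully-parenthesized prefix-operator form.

step 1: add_zero (→) rewrites ((- (- c)) + 0) into (- (- c)), now (-1 * (- (- c)))
step 2: mul_comm (→) rewrites (-1 * (- (- c))) into ((- (- c)) * -1)
step 3: neg_neg (→) rewrites (- (- c)) into c, reaching cost 5 (bound 5)

(c * -1)   [cost 5]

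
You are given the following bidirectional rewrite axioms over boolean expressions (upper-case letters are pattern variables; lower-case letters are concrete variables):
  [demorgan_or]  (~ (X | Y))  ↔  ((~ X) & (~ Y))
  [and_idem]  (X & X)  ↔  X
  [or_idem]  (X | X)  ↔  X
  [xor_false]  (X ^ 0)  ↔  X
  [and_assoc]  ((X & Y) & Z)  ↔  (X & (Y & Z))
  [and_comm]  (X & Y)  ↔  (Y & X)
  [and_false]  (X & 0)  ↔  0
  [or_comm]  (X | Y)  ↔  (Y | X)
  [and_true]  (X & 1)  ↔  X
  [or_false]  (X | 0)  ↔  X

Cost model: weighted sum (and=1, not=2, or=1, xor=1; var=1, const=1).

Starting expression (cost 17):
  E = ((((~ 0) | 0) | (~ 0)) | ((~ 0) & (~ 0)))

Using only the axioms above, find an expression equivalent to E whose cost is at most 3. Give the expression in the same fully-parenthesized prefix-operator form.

(1) ((~ 0) | 0)  =[or_false →]=  (~ 0)    ⊢ (((~ 0) | (~ 0)) | ((~ 0) & (~ 0)))
(2) ((~ 0) | (~ 0))  =[or_idem →]=  (~ 0)    ⊢ ((~ 0) | ((~ 0) & (~ 0)))
(3) ((~ 0) & (~ 0))  =[and_idem →]=  (~ 0)    ⊢ ((~ 0) | (~ 0))
(4) ((~ 0) | (~ 0))  =[or_idem →]=  (~ 0)    ⊢ cost 3, within 3

(~ 0)   [cost 3]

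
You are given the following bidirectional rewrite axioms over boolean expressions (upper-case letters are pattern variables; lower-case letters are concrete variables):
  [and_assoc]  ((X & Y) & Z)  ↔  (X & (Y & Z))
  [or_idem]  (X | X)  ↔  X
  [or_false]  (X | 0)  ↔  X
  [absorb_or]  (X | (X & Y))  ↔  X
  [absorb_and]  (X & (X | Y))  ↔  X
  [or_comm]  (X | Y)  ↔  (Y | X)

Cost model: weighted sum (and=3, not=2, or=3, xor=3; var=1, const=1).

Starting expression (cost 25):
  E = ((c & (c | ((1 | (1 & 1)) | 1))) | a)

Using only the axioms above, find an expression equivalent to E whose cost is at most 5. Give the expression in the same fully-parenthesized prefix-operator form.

step 1: absorb_or (→) rewrites (1 | (1 & 1)) into 1, now ((c & (c | (1 | 1))) | a)
step 2: or_idem (→) rewrites (1 | 1) into 1, now ((c & (c | 1)) | a)
step 3: absorb_and (→) rewrites (c & (c | 1)) into c, reaching cost 5 (bound 5)

(c | a)   [cost 5]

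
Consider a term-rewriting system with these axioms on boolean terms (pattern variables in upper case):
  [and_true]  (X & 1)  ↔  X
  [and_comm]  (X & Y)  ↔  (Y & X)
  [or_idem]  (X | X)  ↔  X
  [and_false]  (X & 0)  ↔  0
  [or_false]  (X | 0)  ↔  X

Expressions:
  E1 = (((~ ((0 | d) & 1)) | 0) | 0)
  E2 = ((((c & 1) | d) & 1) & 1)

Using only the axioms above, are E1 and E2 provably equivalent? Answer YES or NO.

All listed rules preserve value, hence provable equivalence implies equal values everywhere; look for a separating assignment.
c=0, d=0 gives E1 ↦ 1, E2 ↦ 0; values differ ⇒ not provably equivalent.

NO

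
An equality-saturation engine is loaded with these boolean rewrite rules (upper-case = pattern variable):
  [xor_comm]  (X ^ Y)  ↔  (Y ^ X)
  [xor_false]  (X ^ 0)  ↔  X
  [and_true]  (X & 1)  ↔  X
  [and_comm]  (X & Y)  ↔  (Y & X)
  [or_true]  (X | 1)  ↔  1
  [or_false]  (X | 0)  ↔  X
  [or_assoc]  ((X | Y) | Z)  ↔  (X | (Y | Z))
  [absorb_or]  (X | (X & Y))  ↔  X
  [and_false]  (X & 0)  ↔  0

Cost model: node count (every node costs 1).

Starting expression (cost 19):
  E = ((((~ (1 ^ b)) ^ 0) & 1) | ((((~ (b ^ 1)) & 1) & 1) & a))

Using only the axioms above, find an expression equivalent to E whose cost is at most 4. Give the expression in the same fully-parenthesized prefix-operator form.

(~ (b ^ 1))   [cost 4]

step 1: and_true (→) rewrites (((~ (b ^ 1)) & 1) & 1) into ((~ (b ^ 1)) & 1), now ((((~ (1 ^ b)) ^ 0) & 1) | (((~ (b ^ 1)) & 1) & a))
step 2: xor_false (→) rewrites ((~ (1 ^ b)) ^ 0) into (~ (1 ^ b)), now (((~ (1 ^ b)) & 1) | (((~ (b ^ 1)) & 1) & a))
step 3: xor_comm (→) rewrites (1 ^ b) into (b ^ 1), now (((~ (b ^ 1)) & 1) | (((~ (b ^ 1)) & 1) & a))
step 4: absorb_or (→) rewrites (((~ (b ^ 1)) & 1) | (((~ (b ^ 1)) & 1) & a)) into ((~ (b ^ 1)) & 1)
step 5: and_true (→) rewrites ((~ (b ^ 1)) & 1) into (~ (b ^ 1)), reaching cost 4 (bound 4)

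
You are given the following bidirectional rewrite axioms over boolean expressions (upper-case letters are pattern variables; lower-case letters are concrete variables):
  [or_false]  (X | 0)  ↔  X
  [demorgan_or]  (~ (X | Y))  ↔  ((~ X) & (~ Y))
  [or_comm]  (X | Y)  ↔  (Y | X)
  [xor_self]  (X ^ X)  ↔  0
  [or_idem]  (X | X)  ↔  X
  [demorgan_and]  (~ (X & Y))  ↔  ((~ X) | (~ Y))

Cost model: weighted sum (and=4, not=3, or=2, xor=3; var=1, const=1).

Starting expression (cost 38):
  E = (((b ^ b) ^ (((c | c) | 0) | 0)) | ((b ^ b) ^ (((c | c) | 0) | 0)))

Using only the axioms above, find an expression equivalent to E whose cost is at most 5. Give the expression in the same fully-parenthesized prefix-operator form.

(1) (((b ^ b) ^ (((c | c) | 0) | 0)) | ((b ^ b) ^ (((c | c) | 0) | 0)))  =[or_idem →]=  ((b ^ b) ^ (((c | c) | 0) | 0))
(2) (((c | c) | 0) | 0)  =[or_false →]=  ((c | c) | 0)    ⊢ ((b ^ b) ^ ((c | c) | 0))
(3) ((c | c) | 0)  =[or_false →]=  (c | c)    ⊢ ((b ^ b) ^ (c | c))
(4) (b ^ b)  =[xor_self →]=  0    ⊢ (0 ^ (c | c))
(5) (c | c)  =[or_idem →]=  c    ⊢ cost 5, within 5

(0 ^ c)   [cost 5]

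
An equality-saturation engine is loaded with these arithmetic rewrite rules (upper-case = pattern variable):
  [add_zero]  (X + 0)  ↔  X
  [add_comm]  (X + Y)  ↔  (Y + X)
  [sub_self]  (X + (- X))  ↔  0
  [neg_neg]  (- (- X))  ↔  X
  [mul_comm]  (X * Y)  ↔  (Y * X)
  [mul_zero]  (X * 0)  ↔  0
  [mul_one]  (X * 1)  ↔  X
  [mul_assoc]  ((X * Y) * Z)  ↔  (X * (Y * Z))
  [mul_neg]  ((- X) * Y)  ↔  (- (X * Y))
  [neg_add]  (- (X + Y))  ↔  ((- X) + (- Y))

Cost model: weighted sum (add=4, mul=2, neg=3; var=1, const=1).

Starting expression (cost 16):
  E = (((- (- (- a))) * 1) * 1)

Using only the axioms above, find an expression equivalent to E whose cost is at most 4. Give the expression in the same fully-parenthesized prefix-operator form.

step 1: mul_one (→) rewrites ((- (- (- a))) * 1) into (- (- (- a))), now ((- (- (- a))) * 1)
step 2: neg_neg (→) rewrites (- (- (- a))) into (- a), now ((- a) * 1)
step 3: mul_one (→) rewrites ((- a) * 1) into (- a), reaching cost 4 (bound 4)

(- a)   [cost 4]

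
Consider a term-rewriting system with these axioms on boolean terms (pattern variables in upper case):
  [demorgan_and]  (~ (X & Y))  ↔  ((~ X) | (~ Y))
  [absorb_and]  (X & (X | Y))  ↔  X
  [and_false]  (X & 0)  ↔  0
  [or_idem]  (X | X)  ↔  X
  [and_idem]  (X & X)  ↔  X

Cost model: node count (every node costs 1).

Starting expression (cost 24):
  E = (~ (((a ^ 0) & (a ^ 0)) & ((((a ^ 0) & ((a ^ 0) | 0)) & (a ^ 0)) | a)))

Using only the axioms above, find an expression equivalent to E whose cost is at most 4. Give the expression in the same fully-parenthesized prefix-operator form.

(1) ((a ^ 0) & ((a ^ 0) | 0))  =[absorb_and →]=  (a ^ 0)    ⊢ (~ (((a ^ 0) & (a ^ 0)) & (((a ^ 0) & (a ^ 0)) | a)))
(2) (((a ^ 0) & (a ^ 0)) & (((a ^ 0) & (a ^ 0)) | a))  =[absorb_and →]=  ((a ^ 0) & (a ^ 0))    ⊢ (~ ((a ^ 0) & (a ^ 0)))
(3) ((a ^ 0) & (a ^ 0))  =[and_idem →]=  (a ^ 0)    ⊢ cost 4, within 4

(~ (a ^ 0))   [cost 4]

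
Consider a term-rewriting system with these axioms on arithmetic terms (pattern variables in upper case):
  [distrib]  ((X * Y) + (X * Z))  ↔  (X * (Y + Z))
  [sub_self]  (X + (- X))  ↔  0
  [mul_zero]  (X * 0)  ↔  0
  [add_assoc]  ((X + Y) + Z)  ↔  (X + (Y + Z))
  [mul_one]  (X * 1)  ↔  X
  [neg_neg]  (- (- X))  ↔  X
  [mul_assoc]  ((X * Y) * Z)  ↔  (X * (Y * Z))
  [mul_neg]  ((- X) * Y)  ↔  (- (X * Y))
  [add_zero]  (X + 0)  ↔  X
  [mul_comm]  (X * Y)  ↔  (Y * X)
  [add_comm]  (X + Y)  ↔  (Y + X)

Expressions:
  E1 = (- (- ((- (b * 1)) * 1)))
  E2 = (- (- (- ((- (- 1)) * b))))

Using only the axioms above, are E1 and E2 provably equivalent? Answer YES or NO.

YES

(1) ((- (b * 1)) * 1)  =[mul_one →]=  (- (b * 1))    ⊢ (- (- (- (b * 1))))
(2) (b * 1)  =[mul_comm →]=  (1 * b)    ⊢ (- (- (- (1 * b))))
(3) 1  =[neg_neg ←]=  (- (- 1))    ⊢ E2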